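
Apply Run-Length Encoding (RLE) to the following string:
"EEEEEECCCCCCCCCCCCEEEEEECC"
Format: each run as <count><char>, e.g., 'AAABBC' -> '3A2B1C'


Scanning runs left to right:
  i=0: run of 'E' x 6 -> '6E'
  i=6: run of 'C' x 12 -> '12C'
  i=18: run of 'E' x 6 -> '6E'
  i=24: run of 'C' x 2 -> '2C'

RLE = 6E12C6E2C


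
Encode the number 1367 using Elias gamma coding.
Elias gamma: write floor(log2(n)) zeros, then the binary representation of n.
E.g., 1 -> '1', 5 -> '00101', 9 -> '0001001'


num_bits = floor(log2(1367)) + 1 = 11
leading_zeros = num_bits - 1 = 10
binary(1367) = 10101010111

Elias gamma(1367) = '0000000000' + '10101010111' = 000000000010101010111 (21 bits)


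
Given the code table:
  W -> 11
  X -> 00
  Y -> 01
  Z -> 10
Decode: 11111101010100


Decoding:
11 -> W
11 -> W
11 -> W
01 -> Y
01 -> Y
01 -> Y
00 -> X


Result: WWWYYYX


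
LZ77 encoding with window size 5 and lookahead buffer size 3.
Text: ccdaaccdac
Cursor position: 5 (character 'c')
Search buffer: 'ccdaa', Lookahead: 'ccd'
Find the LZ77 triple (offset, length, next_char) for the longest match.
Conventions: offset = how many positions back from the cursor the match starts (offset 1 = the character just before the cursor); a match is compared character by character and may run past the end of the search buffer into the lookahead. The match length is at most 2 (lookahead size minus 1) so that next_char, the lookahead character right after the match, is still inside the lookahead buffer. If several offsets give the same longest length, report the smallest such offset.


Try each offset into the search buffer:
  offset=1 (pos 4, char 'a'): match length 0
  offset=2 (pos 3, char 'a'): match length 0
  offset=3 (pos 2, char 'd'): match length 0
  offset=4 (pos 1, char 'c'): match length 1
  offset=5 (pos 0, char 'c'): match length 2
Longest match has length 2 at offset 5.
next_char = character at position 5 + 2 = 7 -> 'd'

Best match: offset=5, length=2 (matching 'cc' starting at position 0)
LZ77 triple: (5, 2, 'd')


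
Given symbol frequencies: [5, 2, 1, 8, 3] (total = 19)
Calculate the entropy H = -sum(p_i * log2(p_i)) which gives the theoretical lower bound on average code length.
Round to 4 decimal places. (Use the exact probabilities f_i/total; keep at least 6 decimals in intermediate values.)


Per-symbol terms -p_i * log2(p_i) with p_i = f_i/19:
  p = 5/19 = 0.263158: log2(p) = -1.925999, -p*log2(p) = 0.506842
  p = 2/19 = 0.105263: log2(p) = -3.247928, -p*log2(p) = 0.341887
  p = 1/19 = 0.052632: log2(p) = -4.247928, -p*log2(p) = 0.223575
  p = 8/19 = 0.421053: log2(p) = -1.247928, -p*log2(p) = 0.525443
  p = 3/19 = 0.157895: log2(p) = -2.662965, -p*log2(p) = 0.420468
H = 0.506842 + 0.341887 + 0.223575 + 0.525443 + 0.420468 = 2.018215

H = 2.0182 bits/symbol


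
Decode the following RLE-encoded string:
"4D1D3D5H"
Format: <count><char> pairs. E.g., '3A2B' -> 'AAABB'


Expanding each <count><char> pair:
  4D -> 'DDDD'
  1D -> 'D'
  3D -> 'DDD'
  5H -> 'HHHHH'

Decoded = DDDDDDDDHHHHH


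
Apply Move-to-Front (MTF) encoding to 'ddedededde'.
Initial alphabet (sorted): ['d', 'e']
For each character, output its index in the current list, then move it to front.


MTF encoding:
'd': index 0 in ['d', 'e'] -> ['d', 'e']
'd': index 0 in ['d', 'e'] -> ['d', 'e']
'e': index 1 in ['d', 'e'] -> ['e', 'd']
'd': index 1 in ['e', 'd'] -> ['d', 'e']
'e': index 1 in ['d', 'e'] -> ['e', 'd']
'd': index 1 in ['e', 'd'] -> ['d', 'e']
'e': index 1 in ['d', 'e'] -> ['e', 'd']
'd': index 1 in ['e', 'd'] -> ['d', 'e']
'd': index 0 in ['d', 'e'] -> ['d', 'e']
'e': index 1 in ['d', 'e'] -> ['e', 'd']


Output: [0, 0, 1, 1, 1, 1, 1, 1, 0, 1]


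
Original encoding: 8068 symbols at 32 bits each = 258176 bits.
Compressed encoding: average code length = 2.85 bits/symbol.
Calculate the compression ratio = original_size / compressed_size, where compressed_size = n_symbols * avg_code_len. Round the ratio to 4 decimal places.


original_size = n_symbols * orig_bits = 8068 * 32 = 258176 bits
compressed_size = n_symbols * avg_code_len = 8068 * 2.85 = 22993.8 bits
ratio = original_size / compressed_size = 258176 / 22993.8 = 11.2281

Compression ratio = 11.2281


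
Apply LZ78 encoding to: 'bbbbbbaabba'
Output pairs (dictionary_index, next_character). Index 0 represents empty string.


LZ78 encoding steps:
Dictionary: {0: ''}
Step 1: w='' (idx 0), next='b' -> output (0, 'b'), add 'b' as idx 1
Step 2: w='b' (idx 1), next='b' -> output (1, 'b'), add 'bb' as idx 2
Step 3: w='bb' (idx 2), next='b' -> output (2, 'b'), add 'bbb' as idx 3
Step 4: w='' (idx 0), next='a' -> output (0, 'a'), add 'a' as idx 4
Step 5: w='a' (idx 4), next='b' -> output (4, 'b'), add 'ab' as idx 5
Step 6: w='b' (idx 1), next='a' -> output (1, 'a'), add 'ba' as idx 6


Encoded: [(0, 'b'), (1, 'b'), (2, 'b'), (0, 'a'), (4, 'b'), (1, 'a')]


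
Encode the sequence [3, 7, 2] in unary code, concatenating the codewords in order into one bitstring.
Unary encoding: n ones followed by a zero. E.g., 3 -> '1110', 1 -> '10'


Encode each number as n ones followed by a terminating 0:
  3 -> 1110 (4 bits)
  7 -> 11111110 (8 bits)
  2 -> 110 (3 bits)
Total length = 4 + 8 + 3 = 15 bits.

Unary([3, 7, 2]) = 111011111110110 (15 bits)


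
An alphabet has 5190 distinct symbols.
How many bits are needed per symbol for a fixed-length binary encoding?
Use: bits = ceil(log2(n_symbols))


log2(5190) = 12.3415
Bracket: 2^12 = 4096 < 5190 <= 2^13 = 8192
So ceil(log2(5190)) = 13

bits = ceil(log2(5190)) = ceil(12.3415) = 13 bits


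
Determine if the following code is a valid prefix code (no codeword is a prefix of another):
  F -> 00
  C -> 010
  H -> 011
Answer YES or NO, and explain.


Checking each pair (does one codeword prefix another?):
  F='00' vs C='010': no prefix
  F='00' vs H='011': no prefix
  C='010' vs F='00': no prefix
  C='010' vs H='011': no prefix
  H='011' vs F='00': no prefix
  H='011' vs C='010': no prefix
No violation found over all pairs.

YES -- this is a valid prefix code. No codeword is a prefix of any other codeword.


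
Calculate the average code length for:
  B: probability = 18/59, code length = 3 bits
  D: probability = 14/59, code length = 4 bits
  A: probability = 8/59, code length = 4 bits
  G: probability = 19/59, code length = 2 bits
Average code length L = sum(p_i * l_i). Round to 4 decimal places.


Weighted contributions p_i * l_i:
  B: (18/59) * 3 = 54/59
  D: (14/59) * 4 = 56/59
  A: (8/59) * 4 = 32/59
  G: (19/59) * 2 = 38/59
Sum = (54 + 56 + 32 + 38)/59 = 180/59

L = 180/59 = 3.0508 bits/symbol


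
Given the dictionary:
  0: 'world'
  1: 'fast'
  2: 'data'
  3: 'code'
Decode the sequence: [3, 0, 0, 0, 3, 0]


Look up each index in the dictionary:
  3 -> 'code'
  0 -> 'world'
  0 -> 'world'
  0 -> 'world'
  3 -> 'code'
  0 -> 'world'

Decoded: "code world world world code world"


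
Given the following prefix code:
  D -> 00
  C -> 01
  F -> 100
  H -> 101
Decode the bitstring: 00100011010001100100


Decoding step by step:
Bits 00 -> D
Bits 100 -> F
Bits 01 -> C
Bits 101 -> H
Bits 00 -> D
Bits 01 -> C
Bits 100 -> F
Bits 100 -> F


Decoded message: DFCHDCFF


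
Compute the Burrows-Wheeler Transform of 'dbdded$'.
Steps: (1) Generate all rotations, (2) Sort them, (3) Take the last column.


Rotations (sorted):
  0: $dbdded -> last char: d
  1: bdded$d -> last char: d
  2: d$dbdde -> last char: e
  3: dbdded$ -> last char: $
  4: dded$db -> last char: b
  5: ded$dbd -> last char: d
  6: ed$dbdd -> last char: d


BWT = dde$bdd


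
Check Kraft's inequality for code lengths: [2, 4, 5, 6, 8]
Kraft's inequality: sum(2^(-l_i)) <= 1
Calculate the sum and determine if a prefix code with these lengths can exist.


Sum = 2^(-2) + 2^(-4) + 2^(-5) + 2^(-6) + 2^(-8)
    = 0.25 + 0.0625 + 0.03125 + 0.015625 + 0.00390625
    = 93/256 = 0.36328125
Since 0.36328125 <= 1, Kraft's inequality IS satisfied.
A prefix code with these lengths CAN exist.

Kraft sum = 0.36328125. Satisfied.


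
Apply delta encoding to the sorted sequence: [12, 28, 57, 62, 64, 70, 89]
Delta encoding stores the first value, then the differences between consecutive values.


First value: 12
Deltas:
  28 - 12 = 16
  57 - 28 = 29
  62 - 57 = 5
  64 - 62 = 2
  70 - 64 = 6
  89 - 70 = 19


Delta encoded: [12, 16, 29, 5, 2, 6, 19]


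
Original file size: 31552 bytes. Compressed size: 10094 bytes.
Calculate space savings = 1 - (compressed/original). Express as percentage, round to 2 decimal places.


ratio = compressed/original = 10094/31552 = 0.319916
savings = 1 - ratio = 1 - 0.319916 = 0.680084
as a percentage: 0.680084 * 100 = 68.01%

Space savings = 1 - 10094/31552 = 68.01%


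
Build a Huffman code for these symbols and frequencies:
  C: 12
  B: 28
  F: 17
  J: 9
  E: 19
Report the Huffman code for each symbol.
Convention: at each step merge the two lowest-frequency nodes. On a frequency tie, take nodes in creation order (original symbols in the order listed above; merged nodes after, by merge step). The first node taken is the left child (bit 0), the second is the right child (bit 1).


Huffman tree construction:
Step 1: Merge J(9) + C(12) = 21
Step 2: Merge F(17) + E(19) = 36
Step 3: Merge (J+C)(21) + B(28) = 49
Step 4: Merge (F+E)(36) + ((J+C)+B)(49) = 85
Read each symbol's code off the tree from the root (left child = 0, right child = 1).

Codes:
  C: 101 (length 3)
  B: 11 (length 2)
  F: 00 (length 2)
  J: 100 (length 3)
  E: 01 (length 2)
Average code length: 191/85 = 2.2471 bits/symbol


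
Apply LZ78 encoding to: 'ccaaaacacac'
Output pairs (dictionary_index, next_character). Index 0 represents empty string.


LZ78 encoding steps:
Dictionary: {0: ''}
Step 1: w='' (idx 0), next='c' -> output (0, 'c'), add 'c' as idx 1
Step 2: w='c' (idx 1), next='a' -> output (1, 'a'), add 'ca' as idx 2
Step 3: w='' (idx 0), next='a' -> output (0, 'a'), add 'a' as idx 3
Step 4: w='a' (idx 3), next='a' -> output (3, 'a'), add 'aa' as idx 4
Step 5: w='ca' (idx 2), next='c' -> output (2, 'c'), add 'cac' as idx 5
Step 6: w='a' (idx 3), next='c' -> output (3, 'c'), add 'ac' as idx 6


Encoded: [(0, 'c'), (1, 'a'), (0, 'a'), (3, 'a'), (2, 'c'), (3, 'c')]


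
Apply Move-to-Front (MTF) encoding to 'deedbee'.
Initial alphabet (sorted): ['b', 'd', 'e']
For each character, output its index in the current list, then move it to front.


MTF encoding:
'd': index 1 in ['b', 'd', 'e'] -> ['d', 'b', 'e']
'e': index 2 in ['d', 'b', 'e'] -> ['e', 'd', 'b']
'e': index 0 in ['e', 'd', 'b'] -> ['e', 'd', 'b']
'd': index 1 in ['e', 'd', 'b'] -> ['d', 'e', 'b']
'b': index 2 in ['d', 'e', 'b'] -> ['b', 'd', 'e']
'e': index 2 in ['b', 'd', 'e'] -> ['e', 'b', 'd']
'e': index 0 in ['e', 'b', 'd'] -> ['e', 'b', 'd']


Output: [1, 2, 0, 1, 2, 2, 0]


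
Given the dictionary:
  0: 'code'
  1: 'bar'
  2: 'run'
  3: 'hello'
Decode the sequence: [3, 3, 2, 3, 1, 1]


Look up each index in the dictionary:
  3 -> 'hello'
  3 -> 'hello'
  2 -> 'run'
  3 -> 'hello'
  1 -> 'bar'
  1 -> 'bar'

Decoded: "hello hello run hello bar bar"


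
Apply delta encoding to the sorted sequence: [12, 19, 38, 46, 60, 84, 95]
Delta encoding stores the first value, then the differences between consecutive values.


First value: 12
Deltas:
  19 - 12 = 7
  38 - 19 = 19
  46 - 38 = 8
  60 - 46 = 14
  84 - 60 = 24
  95 - 84 = 11


Delta encoded: [12, 7, 19, 8, 14, 24, 11]


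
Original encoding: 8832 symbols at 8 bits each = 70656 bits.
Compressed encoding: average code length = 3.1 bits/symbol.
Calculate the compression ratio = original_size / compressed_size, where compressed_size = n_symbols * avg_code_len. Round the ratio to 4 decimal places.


original_size = n_symbols * orig_bits = 8832 * 8 = 70656 bits
compressed_size = n_symbols * avg_code_len = 8832 * 3.1 = 27379.2 bits
ratio = original_size / compressed_size = 70656 / 27379.2 = 2.5806

Compression ratio = 2.5806


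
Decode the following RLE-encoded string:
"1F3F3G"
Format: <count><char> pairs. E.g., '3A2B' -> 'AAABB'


Expanding each <count><char> pair:
  1F -> 'F'
  3F -> 'FFF'
  3G -> 'GGG'

Decoded = FFFFGGG


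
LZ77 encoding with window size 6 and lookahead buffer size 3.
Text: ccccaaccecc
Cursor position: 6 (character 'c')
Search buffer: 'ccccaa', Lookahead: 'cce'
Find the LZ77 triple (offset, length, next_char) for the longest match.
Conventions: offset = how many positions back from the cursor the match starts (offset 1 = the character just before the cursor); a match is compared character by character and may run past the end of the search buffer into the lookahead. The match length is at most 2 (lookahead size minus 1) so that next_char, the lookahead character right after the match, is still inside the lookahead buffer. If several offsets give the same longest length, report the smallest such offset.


Try each offset into the search buffer:
  offset=1 (pos 5, char 'a'): match length 0
  offset=2 (pos 4, char 'a'): match length 0
  offset=3 (pos 3, char 'c'): match length 1
  offset=4 (pos 2, char 'c'): match length 2
  offset=5 (pos 1, char 'c'): match length 2
  offset=6 (pos 0, char 'c'): match length 2
Longest match has length 2, found at offsets 4, 5, 6; take the smallest, offset 4.
next_char = character at position 6 + 2 = 8 -> 'e'

Best match: offset=4, length=2 (matching 'cc' starting at position 2)
LZ77 triple: (4, 2, 'e')


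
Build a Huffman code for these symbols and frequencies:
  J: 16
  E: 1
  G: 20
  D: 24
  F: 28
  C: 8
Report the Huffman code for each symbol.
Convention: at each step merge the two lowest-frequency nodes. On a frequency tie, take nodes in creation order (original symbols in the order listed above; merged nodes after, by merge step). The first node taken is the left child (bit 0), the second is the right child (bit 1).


Huffman tree construction:
Step 1: Merge E(1) + C(8) = 9
Step 2: Merge (E+C)(9) + J(16) = 25
Step 3: Merge G(20) + D(24) = 44
Step 4: Merge ((E+C)+J)(25) + F(28) = 53
Step 5: Merge (G+D)(44) + (((E+C)+J)+F)(53) = 97
Read each symbol's code off the tree from the root (left child = 0, right child = 1).

Codes:
  J: 101 (length 3)
  E: 1000 (length 4)
  G: 00 (length 2)
  D: 01 (length 2)
  F: 11 (length 2)
  C: 1001 (length 4)
Average code length: 228/97 = 2.3505 bits/symbol


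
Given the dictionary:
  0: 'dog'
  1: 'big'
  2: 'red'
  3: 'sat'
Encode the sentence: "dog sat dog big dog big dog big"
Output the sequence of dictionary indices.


Look up each word in the dictionary:
  'dog' -> 0
  'sat' -> 3
  'dog' -> 0
  'big' -> 1
  'dog' -> 0
  'big' -> 1
  'dog' -> 0
  'big' -> 1

Encoded: [0, 3, 0, 1, 0, 1, 0, 1]


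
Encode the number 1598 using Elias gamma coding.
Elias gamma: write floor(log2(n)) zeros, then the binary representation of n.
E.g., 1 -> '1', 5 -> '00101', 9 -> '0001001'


num_bits = floor(log2(1598)) + 1 = 11
leading_zeros = num_bits - 1 = 10
binary(1598) = 11000111110

Elias gamma(1598) = '0000000000' + '11000111110' = 000000000011000111110 (21 bits)


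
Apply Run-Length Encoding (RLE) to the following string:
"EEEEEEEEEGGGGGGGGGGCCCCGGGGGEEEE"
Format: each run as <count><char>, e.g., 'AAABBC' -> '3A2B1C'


Scanning runs left to right:
  i=0: run of 'E' x 9 -> '9E'
  i=9: run of 'G' x 10 -> '10G'
  i=19: run of 'C' x 4 -> '4C'
  i=23: run of 'G' x 5 -> '5G'
  i=28: run of 'E' x 4 -> '4E'

RLE = 9E10G4C5G4E


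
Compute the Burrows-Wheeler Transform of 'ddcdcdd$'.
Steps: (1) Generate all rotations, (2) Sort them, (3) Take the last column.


Rotations (sorted):
  0: $ddcdcdd -> last char: d
  1: cdcdd$dd -> last char: d
  2: cdd$ddcd -> last char: d
  3: d$ddcdcd -> last char: d
  4: dcdcdd$d -> last char: d
  5: dcdd$ddc -> last char: c
  6: dd$ddcdc -> last char: c
  7: ddcdcdd$ -> last char: $


BWT = dddddcc$


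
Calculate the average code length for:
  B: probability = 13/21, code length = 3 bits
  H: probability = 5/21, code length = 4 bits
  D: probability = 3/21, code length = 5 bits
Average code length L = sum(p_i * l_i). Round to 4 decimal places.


Weighted contributions p_i * l_i:
  B: (13/21) * 3 = 39/21
  H: (5/21) * 4 = 20/21
  D: (3/21) * 5 = 15/21
Sum = (39 + 20 + 15)/21 = 74/21

L = 74/21 = 3.5238 bits/symbol


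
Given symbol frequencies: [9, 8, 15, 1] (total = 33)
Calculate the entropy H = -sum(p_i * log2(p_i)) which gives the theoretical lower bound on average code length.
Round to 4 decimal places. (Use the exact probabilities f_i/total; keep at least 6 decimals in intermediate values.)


Per-symbol terms -p_i * log2(p_i) with p_i = f_i/33:
  p = 9/33 = 0.272727: log2(p) = -1.874469, -p*log2(p) = 0.511219
  p = 8/33 = 0.242424: log2(p) = -2.044394, -p*log2(p) = 0.495611
  p = 15/33 = 0.454545: log2(p) = -1.137504, -p*log2(p) = 0.517047
  p = 1/33 = 0.030303: log2(p) = -5.044394, -p*log2(p) = 0.152860
H = 0.511219 + 0.495611 + 0.517047 + 0.152860 = 1.676737

H = 1.6767 bits/symbol


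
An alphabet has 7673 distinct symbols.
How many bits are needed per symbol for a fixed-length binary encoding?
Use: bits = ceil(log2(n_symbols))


log2(7673) = 12.9056
Bracket: 2^12 = 4096 < 7673 <= 2^13 = 8192
So ceil(log2(7673)) = 13

bits = ceil(log2(7673)) = ceil(12.9056) = 13 bits


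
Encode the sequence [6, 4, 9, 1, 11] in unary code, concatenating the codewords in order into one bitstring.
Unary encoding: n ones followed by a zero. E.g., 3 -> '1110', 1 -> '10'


Encode each number as n ones followed by a terminating 0:
  6 -> 1111110 (7 bits)
  4 -> 11110 (5 bits)
  9 -> 1111111110 (10 bits)
  1 -> 10 (2 bits)
  11 -> 111111111110 (12 bits)
Total length = 7 + 5 + 10 + 2 + 12 = 36 bits.

Unary([6, 4, 9, 1, 11]) = 111111011110111111111010111111111110 (36 bits)


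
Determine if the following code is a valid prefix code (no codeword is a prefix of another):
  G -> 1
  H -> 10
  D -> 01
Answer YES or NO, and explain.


Checking each pair (does one codeword prefix another?):
  G='1' vs H='10': prefix -- VIOLATION

NO -- this is NOT a valid prefix code. G (1) is a prefix of H (10).


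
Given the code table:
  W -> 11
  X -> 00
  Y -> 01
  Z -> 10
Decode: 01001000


Decoding:
01 -> Y
00 -> X
10 -> Z
00 -> X


Result: YXZX


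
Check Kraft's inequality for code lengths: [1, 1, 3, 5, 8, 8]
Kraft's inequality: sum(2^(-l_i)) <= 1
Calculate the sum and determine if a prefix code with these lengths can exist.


Sum = 2^(-1) + 2^(-1) + 2^(-3) + 2^(-5) + 2^(-8) + 2^(-8)
    = 0.5 + 0.5 + 0.125 + 0.03125 + 0.00390625 + 0.00390625
    = 298/256 = 1.1640625
Since 1.1640625 > 1, Kraft's inequality is NOT satisfied.
A prefix code with these lengths CANNOT exist.

Kraft sum = 1.1640625. Not satisfied.


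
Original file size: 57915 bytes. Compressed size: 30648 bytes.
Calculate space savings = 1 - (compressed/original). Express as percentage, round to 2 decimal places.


ratio = compressed/original = 30648/57915 = 0.529189
savings = 1 - ratio = 1 - 0.529189 = 0.470811
as a percentage: 0.470811 * 100 = 47.08%

Space savings = 1 - 30648/57915 = 47.08%


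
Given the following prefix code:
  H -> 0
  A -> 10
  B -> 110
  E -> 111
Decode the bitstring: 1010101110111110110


Decoding step by step:
Bits 10 -> A
Bits 10 -> A
Bits 10 -> A
Bits 111 -> E
Bits 0 -> H
Bits 111 -> E
Bits 110 -> B
Bits 110 -> B


Decoded message: AAAEHEBB


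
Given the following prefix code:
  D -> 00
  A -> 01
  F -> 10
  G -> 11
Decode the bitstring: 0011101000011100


Decoding step by step:
Bits 00 -> D
Bits 11 -> G
Bits 10 -> F
Bits 10 -> F
Bits 00 -> D
Bits 01 -> A
Bits 11 -> G
Bits 00 -> D


Decoded message: DGFFDAGD


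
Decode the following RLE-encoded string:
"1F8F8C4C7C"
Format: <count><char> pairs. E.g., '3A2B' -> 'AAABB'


Expanding each <count><char> pair:
  1F -> 'F'
  8F -> 'FFFFFFFF'
  8C -> 'CCCCCCCC'
  4C -> 'CCCC'
  7C -> 'CCCCCCC'

Decoded = FFFFFFFFFCCCCCCCCCCCCCCCCCCC


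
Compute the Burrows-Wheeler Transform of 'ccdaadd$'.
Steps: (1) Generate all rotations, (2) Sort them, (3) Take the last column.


Rotations (sorted):
  0: $ccdaadd -> last char: d
  1: aadd$ccd -> last char: d
  2: add$ccda -> last char: a
  3: ccdaadd$ -> last char: $
  4: cdaadd$c -> last char: c
  5: d$ccdaad -> last char: d
  6: daadd$cc -> last char: c
  7: dd$ccdaa -> last char: a


BWT = dda$cdca


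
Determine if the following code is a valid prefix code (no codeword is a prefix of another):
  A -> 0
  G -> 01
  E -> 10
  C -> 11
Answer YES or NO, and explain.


Checking each pair (does one codeword prefix another?):
  A='0' vs G='01': prefix -- VIOLATION

NO -- this is NOT a valid prefix code. A (0) is a prefix of G (01).


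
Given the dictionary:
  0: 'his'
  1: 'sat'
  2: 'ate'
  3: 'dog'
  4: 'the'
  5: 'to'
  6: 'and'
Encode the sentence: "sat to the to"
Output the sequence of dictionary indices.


Look up each word in the dictionary:
  'sat' -> 1
  'to' -> 5
  'the' -> 4
  'to' -> 5

Encoded: [1, 5, 4, 5]


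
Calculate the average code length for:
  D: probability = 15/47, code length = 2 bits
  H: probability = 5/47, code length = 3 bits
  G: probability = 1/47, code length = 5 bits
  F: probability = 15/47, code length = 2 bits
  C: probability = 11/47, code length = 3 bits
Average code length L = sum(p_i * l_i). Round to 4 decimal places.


Weighted contributions p_i * l_i:
  D: (15/47) * 2 = 30/47
  H: (5/47) * 3 = 15/47
  G: (1/47) * 5 = 5/47
  F: (15/47) * 2 = 30/47
  C: (11/47) * 3 = 33/47
Sum = (30 + 15 + 5 + 30 + 33)/47 = 113/47

L = 113/47 = 2.4043 bits/symbol


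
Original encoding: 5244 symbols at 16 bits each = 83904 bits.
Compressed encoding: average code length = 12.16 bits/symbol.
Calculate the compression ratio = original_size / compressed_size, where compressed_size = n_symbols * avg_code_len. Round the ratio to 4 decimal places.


original_size = n_symbols * orig_bits = 5244 * 16 = 83904 bits
compressed_size = n_symbols * avg_code_len = 5244 * 12.16 = 63767.04 bits
ratio = original_size / compressed_size = 83904 / 63767.04 = 1.3158

Compression ratio = 1.3158


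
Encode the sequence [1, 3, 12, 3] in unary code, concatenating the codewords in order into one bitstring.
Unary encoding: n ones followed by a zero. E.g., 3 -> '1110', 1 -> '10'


Encode each number as n ones followed by a terminating 0:
  1 -> 10 (2 bits)
  3 -> 1110 (4 bits)
  12 -> 1111111111110 (13 bits)
  3 -> 1110 (4 bits)
Total length = 2 + 4 + 13 + 4 = 23 bits.

Unary([1, 3, 12, 3]) = 10111011111111111101110 (23 bits)


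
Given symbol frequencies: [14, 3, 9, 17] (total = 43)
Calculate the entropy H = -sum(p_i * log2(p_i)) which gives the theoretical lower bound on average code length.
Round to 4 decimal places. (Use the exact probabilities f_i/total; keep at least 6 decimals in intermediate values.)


Per-symbol terms -p_i * log2(p_i) with p_i = f_i/43:
  p = 14/43 = 0.325581: log2(p) = -1.618910, -p*log2(p) = 0.527087
  p = 3/43 = 0.069767: log2(p) = -3.841302, -p*log2(p) = 0.267998
  p = 9/43 = 0.209302: log2(p) = -2.256340, -p*log2(p) = 0.472257
  p = 17/43 = 0.395349: log2(p) = -1.338802, -p*log2(p) = 0.529294
H = 0.527087 + 0.267998 + 0.472257 + 0.529294 = 1.796636

H = 1.7966 bits/symbol


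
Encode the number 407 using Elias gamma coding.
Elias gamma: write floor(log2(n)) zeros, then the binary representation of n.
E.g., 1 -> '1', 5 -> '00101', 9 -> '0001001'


num_bits = floor(log2(407)) + 1 = 9
leading_zeros = num_bits - 1 = 8
binary(407) = 110010111

Elias gamma(407) = '00000000' + '110010111' = 00000000110010111 (17 bits)


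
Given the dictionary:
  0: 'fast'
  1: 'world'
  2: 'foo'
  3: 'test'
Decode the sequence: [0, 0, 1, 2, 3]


Look up each index in the dictionary:
  0 -> 'fast'
  0 -> 'fast'
  1 -> 'world'
  2 -> 'foo'
  3 -> 'test'

Decoded: "fast fast world foo test"


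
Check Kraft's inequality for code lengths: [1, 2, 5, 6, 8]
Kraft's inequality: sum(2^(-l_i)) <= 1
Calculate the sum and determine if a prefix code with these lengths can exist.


Sum = 2^(-1) + 2^(-2) + 2^(-5) + 2^(-6) + 2^(-8)
    = 0.5 + 0.25 + 0.03125 + 0.015625 + 0.00390625
    = 205/256 = 0.80078125
Since 0.80078125 <= 1, Kraft's inequality IS satisfied.
A prefix code with these lengths CAN exist.

Kraft sum = 0.80078125. Satisfied.


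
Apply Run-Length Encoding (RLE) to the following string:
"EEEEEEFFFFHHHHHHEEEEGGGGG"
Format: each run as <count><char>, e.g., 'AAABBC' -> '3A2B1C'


Scanning runs left to right:
  i=0: run of 'E' x 6 -> '6E'
  i=6: run of 'F' x 4 -> '4F'
  i=10: run of 'H' x 6 -> '6H'
  i=16: run of 'E' x 4 -> '4E'
  i=20: run of 'G' x 5 -> '5G'

RLE = 6E4F6H4E5G


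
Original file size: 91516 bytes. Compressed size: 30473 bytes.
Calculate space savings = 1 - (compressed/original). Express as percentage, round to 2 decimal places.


ratio = compressed/original = 30473/91516 = 0.33298
savings = 1 - ratio = 1 - 0.33298 = 0.66702
as a percentage: 0.66702 * 100 = 66.7%

Space savings = 1 - 30473/91516 = 66.7%


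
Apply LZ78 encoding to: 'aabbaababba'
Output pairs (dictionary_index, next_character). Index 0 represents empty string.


LZ78 encoding steps:
Dictionary: {0: ''}
Step 1: w='' (idx 0), next='a' -> output (0, 'a'), add 'a' as idx 1
Step 2: w='a' (idx 1), next='b' -> output (1, 'b'), add 'ab' as idx 2
Step 3: w='' (idx 0), next='b' -> output (0, 'b'), add 'b' as idx 3
Step 4: w='a' (idx 1), next='a' -> output (1, 'a'), add 'aa' as idx 4
Step 5: w='b' (idx 3), next='a' -> output (3, 'a'), add 'ba' as idx 5
Step 6: w='b' (idx 3), next='b' -> output (3, 'b'), add 'bb' as idx 6
Step 7: w='a' (idx 1), end of input -> output (1, '')


Encoded: [(0, 'a'), (1, 'b'), (0, 'b'), (1, 'a'), (3, 'a'), (3, 'b'), (1, '')]


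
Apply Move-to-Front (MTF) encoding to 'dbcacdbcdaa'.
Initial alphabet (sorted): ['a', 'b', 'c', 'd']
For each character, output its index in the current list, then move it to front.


MTF encoding:
'd': index 3 in ['a', 'b', 'c', 'd'] -> ['d', 'a', 'b', 'c']
'b': index 2 in ['d', 'a', 'b', 'c'] -> ['b', 'd', 'a', 'c']
'c': index 3 in ['b', 'd', 'a', 'c'] -> ['c', 'b', 'd', 'a']
'a': index 3 in ['c', 'b', 'd', 'a'] -> ['a', 'c', 'b', 'd']
'c': index 1 in ['a', 'c', 'b', 'd'] -> ['c', 'a', 'b', 'd']
'd': index 3 in ['c', 'a', 'b', 'd'] -> ['d', 'c', 'a', 'b']
'b': index 3 in ['d', 'c', 'a', 'b'] -> ['b', 'd', 'c', 'a']
'c': index 2 in ['b', 'd', 'c', 'a'] -> ['c', 'b', 'd', 'a']
'd': index 2 in ['c', 'b', 'd', 'a'] -> ['d', 'c', 'b', 'a']
'a': index 3 in ['d', 'c', 'b', 'a'] -> ['a', 'd', 'c', 'b']
'a': index 0 in ['a', 'd', 'c', 'b'] -> ['a', 'd', 'c', 'b']


Output: [3, 2, 3, 3, 1, 3, 3, 2, 2, 3, 0]


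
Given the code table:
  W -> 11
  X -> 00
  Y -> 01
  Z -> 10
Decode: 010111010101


Decoding:
01 -> Y
01 -> Y
11 -> W
01 -> Y
01 -> Y
01 -> Y


Result: YYWYYY


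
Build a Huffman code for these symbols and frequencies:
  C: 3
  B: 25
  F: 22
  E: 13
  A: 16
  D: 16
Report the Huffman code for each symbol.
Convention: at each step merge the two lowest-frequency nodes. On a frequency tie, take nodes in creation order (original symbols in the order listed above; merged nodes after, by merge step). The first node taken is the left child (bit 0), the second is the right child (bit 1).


Huffman tree construction:
Step 1: Merge C(3) + E(13) = 16
Step 2: Merge A(16) + D(16) = 32
Step 3: Merge (C+E)(16) + F(22) = 38
Step 4: Merge B(25) + (A+D)(32) = 57
Step 5: Merge ((C+E)+F)(38) + (B+(A+D))(57) = 95
Read each symbol's code off the tree from the root (left child = 0, right child = 1).

Codes:
  C: 000 (length 3)
  B: 10 (length 2)
  F: 01 (length 2)
  E: 001 (length 3)
  A: 110 (length 3)
  D: 111 (length 3)
Average code length: 238/95 = 2.5053 bits/symbol


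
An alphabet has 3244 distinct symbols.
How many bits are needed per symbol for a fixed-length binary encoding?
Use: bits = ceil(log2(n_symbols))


log2(3244) = 11.6636
Bracket: 2^11 = 2048 < 3244 <= 2^12 = 4096
So ceil(log2(3244)) = 12

bits = ceil(log2(3244)) = ceil(11.6636) = 12 bits


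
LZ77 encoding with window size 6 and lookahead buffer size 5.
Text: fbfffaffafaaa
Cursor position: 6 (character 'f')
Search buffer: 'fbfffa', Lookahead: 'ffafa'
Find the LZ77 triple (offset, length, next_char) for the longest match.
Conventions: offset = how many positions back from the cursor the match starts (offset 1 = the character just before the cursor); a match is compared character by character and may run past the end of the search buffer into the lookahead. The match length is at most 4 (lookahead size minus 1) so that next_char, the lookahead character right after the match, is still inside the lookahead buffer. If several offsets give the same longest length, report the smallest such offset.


Try each offset into the search buffer:
  offset=1 (pos 5, char 'a'): match length 0
  offset=2 (pos 4, char 'f'): match length 1
  offset=3 (pos 3, char 'f'): match length 4
  offset=4 (pos 2, char 'f'): match length 2
  offset=5 (pos 1, char 'b'): match length 0
  offset=6 (pos 0, char 'f'): match length 1
Longest match has length 4 at offset 3.
next_char = character at position 6 + 4 = 10 -> 'a'

Best match: offset=3, length=4 (matching 'ffaf' starting at position 3)
LZ77 triple: (3, 4, 'a')


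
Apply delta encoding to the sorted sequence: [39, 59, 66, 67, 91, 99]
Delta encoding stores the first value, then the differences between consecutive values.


First value: 39
Deltas:
  59 - 39 = 20
  66 - 59 = 7
  67 - 66 = 1
  91 - 67 = 24
  99 - 91 = 8


Delta encoded: [39, 20, 7, 1, 24, 8]


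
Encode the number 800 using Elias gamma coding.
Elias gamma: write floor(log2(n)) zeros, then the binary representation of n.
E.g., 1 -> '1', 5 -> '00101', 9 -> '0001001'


num_bits = floor(log2(800)) + 1 = 10
leading_zeros = num_bits - 1 = 9
binary(800) = 1100100000

Elias gamma(800) = '000000000' + '1100100000' = 0000000001100100000 (19 bits)


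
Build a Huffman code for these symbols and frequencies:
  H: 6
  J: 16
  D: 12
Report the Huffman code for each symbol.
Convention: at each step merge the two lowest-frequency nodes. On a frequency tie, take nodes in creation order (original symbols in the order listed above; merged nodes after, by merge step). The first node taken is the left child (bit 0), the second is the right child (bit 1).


Huffman tree construction:
Step 1: Merge H(6) + D(12) = 18
Step 2: Merge J(16) + (H+D)(18) = 34
Read each symbol's code off the tree from the root (left child = 0, right child = 1).

Codes:
  H: 10 (length 2)
  J: 0 (length 1)
  D: 11 (length 2)
Average code length: 52/34 = 1.5294 bits/symbol


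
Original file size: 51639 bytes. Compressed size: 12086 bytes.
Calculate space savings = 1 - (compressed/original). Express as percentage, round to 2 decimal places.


ratio = compressed/original = 12086/51639 = 0.234048
savings = 1 - ratio = 1 - 0.234048 = 0.765952
as a percentage: 0.765952 * 100 = 76.6%

Space savings = 1 - 12086/51639 = 76.6%


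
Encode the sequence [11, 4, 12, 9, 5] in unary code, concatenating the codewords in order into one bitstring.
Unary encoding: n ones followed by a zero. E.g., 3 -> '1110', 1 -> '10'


Encode each number as n ones followed by a terminating 0:
  11 -> 111111111110 (12 bits)
  4 -> 11110 (5 bits)
  12 -> 1111111111110 (13 bits)
  9 -> 1111111110 (10 bits)
  5 -> 111110 (6 bits)
Total length = 12 + 5 + 13 + 10 + 6 = 46 bits.

Unary([11, 4, 12, 9, 5]) = 1111111111101111011111111111101111111110111110 (46 bits)


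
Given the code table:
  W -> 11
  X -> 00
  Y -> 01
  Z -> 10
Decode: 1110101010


Decoding:
11 -> W
10 -> Z
10 -> Z
10 -> Z
10 -> Z


Result: WZZZZ


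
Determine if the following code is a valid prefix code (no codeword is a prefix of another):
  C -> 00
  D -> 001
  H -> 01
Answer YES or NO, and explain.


Checking each pair (does one codeword prefix another?):
  C='00' vs D='001': prefix -- VIOLATION

NO -- this is NOT a valid prefix code. C (00) is a prefix of D (001).


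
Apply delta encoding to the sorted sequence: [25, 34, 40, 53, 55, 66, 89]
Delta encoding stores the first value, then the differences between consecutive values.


First value: 25
Deltas:
  34 - 25 = 9
  40 - 34 = 6
  53 - 40 = 13
  55 - 53 = 2
  66 - 55 = 11
  89 - 66 = 23


Delta encoded: [25, 9, 6, 13, 2, 11, 23]


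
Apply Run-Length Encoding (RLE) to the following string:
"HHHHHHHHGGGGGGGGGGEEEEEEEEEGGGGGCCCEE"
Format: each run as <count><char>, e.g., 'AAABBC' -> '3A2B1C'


Scanning runs left to right:
  i=0: run of 'H' x 8 -> '8H'
  i=8: run of 'G' x 10 -> '10G'
  i=18: run of 'E' x 9 -> '9E'
  i=27: run of 'G' x 5 -> '5G'
  i=32: run of 'C' x 3 -> '3C'
  i=35: run of 'E' x 2 -> '2E'

RLE = 8H10G9E5G3C2E


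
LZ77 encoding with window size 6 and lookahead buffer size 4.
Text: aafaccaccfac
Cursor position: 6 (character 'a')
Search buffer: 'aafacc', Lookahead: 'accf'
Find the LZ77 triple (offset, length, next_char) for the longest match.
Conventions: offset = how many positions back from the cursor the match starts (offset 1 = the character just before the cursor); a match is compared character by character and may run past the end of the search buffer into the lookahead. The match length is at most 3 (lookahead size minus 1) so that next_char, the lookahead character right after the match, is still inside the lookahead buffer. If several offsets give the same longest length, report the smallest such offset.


Try each offset into the search buffer:
  offset=1 (pos 5, char 'c'): match length 0
  offset=2 (pos 4, char 'c'): match length 0
  offset=3 (pos 3, char 'a'): match length 3
  offset=4 (pos 2, char 'f'): match length 0
  offset=5 (pos 1, char 'a'): match length 1
  offset=6 (pos 0, char 'a'): match length 1
Longest match has length 3 at offset 3.
next_char = character at position 6 + 3 = 9 -> 'f'

Best match: offset=3, length=3 (matching 'acc' starting at position 3)
LZ77 triple: (3, 3, 'f')


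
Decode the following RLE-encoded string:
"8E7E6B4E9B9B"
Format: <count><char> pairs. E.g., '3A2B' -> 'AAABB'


Expanding each <count><char> pair:
  8E -> 'EEEEEEEE'
  7E -> 'EEEEEEE'
  6B -> 'BBBBBB'
  4E -> 'EEEE'
  9B -> 'BBBBBBBBB'
  9B -> 'BBBBBBBBB'

Decoded = EEEEEEEEEEEEEEEBBBBBBEEEEBBBBBBBBBBBBBBBBBB


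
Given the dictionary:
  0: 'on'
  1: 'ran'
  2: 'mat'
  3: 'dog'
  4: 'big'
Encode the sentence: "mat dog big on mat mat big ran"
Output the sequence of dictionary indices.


Look up each word in the dictionary:
  'mat' -> 2
  'dog' -> 3
  'big' -> 4
  'on' -> 0
  'mat' -> 2
  'mat' -> 2
  'big' -> 4
  'ran' -> 1

Encoded: [2, 3, 4, 0, 2, 2, 4, 1]


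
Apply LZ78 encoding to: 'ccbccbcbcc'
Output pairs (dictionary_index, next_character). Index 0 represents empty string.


LZ78 encoding steps:
Dictionary: {0: ''}
Step 1: w='' (idx 0), next='c' -> output (0, 'c'), add 'c' as idx 1
Step 2: w='c' (idx 1), next='b' -> output (1, 'b'), add 'cb' as idx 2
Step 3: w='c' (idx 1), next='c' -> output (1, 'c'), add 'cc' as idx 3
Step 4: w='' (idx 0), next='b' -> output (0, 'b'), add 'b' as idx 4
Step 5: w='cb' (idx 2), next='c' -> output (2, 'c'), add 'cbc' as idx 5
Step 6: w='c' (idx 1), end of input -> output (1, '')


Encoded: [(0, 'c'), (1, 'b'), (1, 'c'), (0, 'b'), (2, 'c'), (1, '')]


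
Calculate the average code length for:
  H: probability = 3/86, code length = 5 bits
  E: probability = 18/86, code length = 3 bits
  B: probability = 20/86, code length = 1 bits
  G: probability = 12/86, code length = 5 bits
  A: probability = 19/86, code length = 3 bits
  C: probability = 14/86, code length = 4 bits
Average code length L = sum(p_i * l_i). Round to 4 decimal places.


Weighted contributions p_i * l_i:
  H: (3/86) * 5 = 15/86
  E: (18/86) * 3 = 54/86
  B: (20/86) * 1 = 20/86
  G: (12/86) * 5 = 60/86
  A: (19/86) * 3 = 57/86
  C: (14/86) * 4 = 56/86
Sum = (15 + 54 + 20 + 60 + 57 + 56)/86 = 262/86

L = 262/86 = 3.0465 bits/symbol


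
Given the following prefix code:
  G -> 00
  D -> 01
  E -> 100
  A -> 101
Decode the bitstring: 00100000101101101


Decoding step by step:
Bits 00 -> G
Bits 100 -> E
Bits 00 -> G
Bits 01 -> D
Bits 01 -> D
Bits 101 -> A
Bits 101 -> A


Decoded message: GEGDDAA


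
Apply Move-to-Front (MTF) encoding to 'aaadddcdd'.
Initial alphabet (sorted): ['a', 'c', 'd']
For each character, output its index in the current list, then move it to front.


MTF encoding:
'a': index 0 in ['a', 'c', 'd'] -> ['a', 'c', 'd']
'a': index 0 in ['a', 'c', 'd'] -> ['a', 'c', 'd']
'a': index 0 in ['a', 'c', 'd'] -> ['a', 'c', 'd']
'd': index 2 in ['a', 'c', 'd'] -> ['d', 'a', 'c']
'd': index 0 in ['d', 'a', 'c'] -> ['d', 'a', 'c']
'd': index 0 in ['d', 'a', 'c'] -> ['d', 'a', 'c']
'c': index 2 in ['d', 'a', 'c'] -> ['c', 'd', 'a']
'd': index 1 in ['c', 'd', 'a'] -> ['d', 'c', 'a']
'd': index 0 in ['d', 'c', 'a'] -> ['d', 'c', 'a']


Output: [0, 0, 0, 2, 0, 0, 2, 1, 0]


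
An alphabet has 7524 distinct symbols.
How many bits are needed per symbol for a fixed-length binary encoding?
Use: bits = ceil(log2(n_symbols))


log2(7524) = 12.8773
Bracket: 2^12 = 4096 < 7524 <= 2^13 = 8192
So ceil(log2(7524)) = 13

bits = ceil(log2(7524)) = ceil(12.8773) = 13 bits


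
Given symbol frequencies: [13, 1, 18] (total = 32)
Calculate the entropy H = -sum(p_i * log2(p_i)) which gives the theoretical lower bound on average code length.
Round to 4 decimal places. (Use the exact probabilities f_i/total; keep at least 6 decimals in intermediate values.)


Per-symbol terms -p_i * log2(p_i) with p_i = f_i/32:
  p = 13/32 = 0.406250: log2(p) = -1.299560, -p*log2(p) = 0.527946
  p = 1/32 = 0.031250: log2(p) = -5.000000, -p*log2(p) = 0.156250
  p = 18/32 = 0.562500: log2(p) = -0.830075, -p*log2(p) = 0.466917
H = 0.527946 + 0.156250 + 0.466917 = 1.151113

H = 1.1511 bits/symbol


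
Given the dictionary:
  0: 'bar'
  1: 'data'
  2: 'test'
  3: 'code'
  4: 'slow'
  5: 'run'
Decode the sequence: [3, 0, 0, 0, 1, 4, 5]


Look up each index in the dictionary:
  3 -> 'code'
  0 -> 'bar'
  0 -> 'bar'
  0 -> 'bar'
  1 -> 'data'
  4 -> 'slow'
  5 -> 'run'

Decoded: "code bar bar bar data slow run"


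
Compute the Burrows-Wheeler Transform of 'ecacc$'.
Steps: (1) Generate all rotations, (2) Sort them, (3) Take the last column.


Rotations (sorted):
  0: $ecacc -> last char: c
  1: acc$ec -> last char: c
  2: c$ecac -> last char: c
  3: cacc$e -> last char: e
  4: cc$eca -> last char: a
  5: ecacc$ -> last char: $


BWT = cccea$


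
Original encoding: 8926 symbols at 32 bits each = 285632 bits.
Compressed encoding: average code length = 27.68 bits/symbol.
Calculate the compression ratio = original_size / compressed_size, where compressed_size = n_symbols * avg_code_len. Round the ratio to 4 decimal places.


original_size = n_symbols * orig_bits = 8926 * 32 = 285632 bits
compressed_size = n_symbols * avg_code_len = 8926 * 27.68 = 247071.68 bits
ratio = original_size / compressed_size = 285632 / 247071.68 = 1.1561

Compression ratio = 1.1561


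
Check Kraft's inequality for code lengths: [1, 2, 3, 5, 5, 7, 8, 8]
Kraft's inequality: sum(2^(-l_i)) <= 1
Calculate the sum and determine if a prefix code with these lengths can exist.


Sum = 2^(-1) + 2^(-2) + 2^(-3) + 2^(-5) + 2^(-5) + 2^(-7) + 2^(-8) + 2^(-8)
    = 0.5 + 0.25 + 0.125 + 0.03125 + 0.03125 + 0.0078125 + 0.00390625 + 0.00390625
    = 244/256 = 0.953125
Since 0.953125 <= 1, Kraft's inequality IS satisfied.
A prefix code with these lengths CAN exist.

Kraft sum = 0.953125. Satisfied.


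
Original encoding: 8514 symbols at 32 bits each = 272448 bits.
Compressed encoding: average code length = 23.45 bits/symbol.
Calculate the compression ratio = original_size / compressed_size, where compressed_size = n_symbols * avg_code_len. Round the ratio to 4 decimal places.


original_size = n_symbols * orig_bits = 8514 * 32 = 272448 bits
compressed_size = n_symbols * avg_code_len = 8514 * 23.45 = 199653.3 bits
ratio = original_size / compressed_size = 272448 / 199653.3 = 1.3646

Compression ratio = 1.3646


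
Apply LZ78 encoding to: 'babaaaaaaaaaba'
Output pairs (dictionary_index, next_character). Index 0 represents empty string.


LZ78 encoding steps:
Dictionary: {0: ''}
Step 1: w='' (idx 0), next='b' -> output (0, 'b'), add 'b' as idx 1
Step 2: w='' (idx 0), next='a' -> output (0, 'a'), add 'a' as idx 2
Step 3: w='b' (idx 1), next='a' -> output (1, 'a'), add 'ba' as idx 3
Step 4: w='a' (idx 2), next='a' -> output (2, 'a'), add 'aa' as idx 4
Step 5: w='aa' (idx 4), next='a' -> output (4, 'a'), add 'aaa' as idx 5
Step 6: w='aaa' (idx 5), next='b' -> output (5, 'b'), add 'aaab' as idx 6
Step 7: w='a' (idx 2), end of input -> output (2, '')


Encoded: [(0, 'b'), (0, 'a'), (1, 'a'), (2, 'a'), (4, 'a'), (5, 'b'), (2, '')]
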